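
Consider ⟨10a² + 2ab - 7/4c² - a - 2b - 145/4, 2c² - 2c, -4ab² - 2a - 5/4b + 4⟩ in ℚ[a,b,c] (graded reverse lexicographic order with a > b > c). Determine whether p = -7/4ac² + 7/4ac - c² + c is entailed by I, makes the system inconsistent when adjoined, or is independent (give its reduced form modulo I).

First compute the reduced Gröbner basis of I by Buchberger's algorithm.
f_1 = 10a² + 2ab - 7/4c² - a - 2b - 145/4, LT = a².
f_2 = 2c² - 2c, LT = c².
f_3 = -4ab² - 2a - 5/4b + 4, LT = ab².

S(f_1,f_2): leading monomials are coprime, so the S-polynomial reduces to 0 (Buchberger's first criterion).
S(f_1,f_3): lcm = a²b². S = ⅕ab³ - 7/40b²c² - 1/10ab² - ⅕b³ - ½a² - 5/16ab - 29/8b² + a.
  leading term ab³: subtract (-1/20b)·f_3 from ⅕ab³ - 7/40b²c² - 1/10ab² - ⅕b³ - ½a² - 5/16ab - 29/8b² + a → -7/40b²c² - 1/10ab² - ⅕b³ - ½a² - 33/80ab - 59/16b² + a + ⅕b
  leading term b²c²: subtract (-7/80b²)·f_2 from -7/40b²c² - 1/10ab² - ⅕b³ - ½a² - 33/80ab - 59/16b² + a + ⅕b → -1/10ab² - ⅕b³ - 7/40b²c - ½a² - 33/80ab - 59/16b² + a + ⅕b
  leading term ab²: subtract (1/40)·f_3 from -1/10ab² - ⅕b³ - 7/40b²c - ½a² - 33/80ab - 59/16b² + a + ⅕b → -⅕b³ - 7/40b²c - ½a² - 33/80ab - 59/16b² + 21/20a + 37/160b - 1/10
  leading term b³: no divisor's leading term divides it; move -⅕b³ to the remainder.
  leading term b²c: no divisor's leading term divides it; move -7/40b²c to the remainder.
  leading term a²: subtract (-1/20)·f_1 from -½a² - 33/80ab - 59/16b² + 21/20a + 37/160b - 1/10 → -5/16ab - 59/16b² - 7/80c² + a + 21/160b - 153/80
  leading term ab: no divisor's leading term divides it; move -5/16ab to the remainder.
  leading term b²: no divisor's leading term divides it; move -59/16b² to the remainder.
  leading term c²: subtract (-7/160)·f_2 from -7/80c² + a + 21/160b - 153/80 → a + 21/160b - 7/80c - 153/80
  leading term a: no divisor's leading term divides it; move a to the remainder.
  leading term b: no divisor's leading term divides it; move 21/160b to the remainder.
  leading term c: no divisor's leading term divides it; move -7/80c to the remainder.
  leading term 1: no divisor's leading term divides it; move -153/80 to the remainder.
  remainder -⅕b³ - 7/40b²c - 5/16ab - 59/16b² + a + 21/160b - 7/80c - 153/80 ≠ 0; add h_4 = -⅕b³ - 7/40b²c - 5/16ab - 59/16b² + a + 21/160b - 7/80c - 153/80 to the basis.

S(f_2,f_3): leading monomials are coprime, so the S-polynomial reduces to 0 (Buchberger's first criterion).
S(f_1,h_4): leading monomials are coprime, so the S-polynomial reduces to 0 (Buchberger's first criterion).
S(f_2,h_4): leading monomials are coprime, so the S-polynomial reduces to 0 (Buchberger's first criterion).
S(f_3,h_4): lcm = ab³. S = -⅞ab²c - 25/16a²b - 295/16ab² + 5a² + 37/32ab + 5/16b² - 7/16ac - 153/16a - b.
  leading term ab²c: subtract (7/32c)·f_3 from -⅞ab²c - 25/16a²b - 295/16ab² + 5a² + 37/32ab + 5/16b² - 7/16ac - 153/16a - b → -25/16a²b - 295/16ab² + 5a² + 37/32ab + 5/16b² + 35/128bc - 153/16a - b - ⅞c
  leading term a²b: subtract (-5/32b)·f_1 from -25/16a²b - 295/16ab² + 5a² + 37/32ab + 5/16b² + 35/128bc - 153/16a - b - ⅞c → -145/8ab² - 35/128bc² + 5a² + ab + 35/128bc - 153/16a - 853/128b - ⅞c
  leading term ab²: subtract (145/32)·f_3 from -145/8ab² - 35/128bc² + 5a² + ab + 35/128bc - 153/16a - 853/128b - ⅞c → -35/128bc² + 5a² + ab + 35/128bc - ½a - b - ⅞c - 145/8
  leading term bc²: subtract (-35/256b)·f_2 from -35/128bc² + 5a² + ab + 35/128bc - ½a - b - ⅞c - 145/8 → 5a² + ab - ½a - b - ⅞c - 145/8
  leading term a²: subtract (½)·f_1 from 5a² + ab - ½a - b - ⅞c - 145/8 → ⅞c² - ⅞c
  leading term c²: subtract (7/16)·f_2 from ⅞c² - ⅞c → 0
  remainder 0.

Every S-polynomial of the final basis reduces to 0, so we have a Gröbner basis.
Inter-reduce: drop elements whose leading term is divisible by another's, tail-reduce, and make monic.
Reduced Gröbner basis: {ab² + ½a + 5/16b - 1, b³ + ⅞b²c + 25/16ab + 295/16b² - 5a - 21/32b + 7/16c + 153/16, a² + ⅕ab - 1/10a - ⅕b - 7/40c - 29/8, c² - c}.
Label its elements g_1 = ab² + ½a + 5/16b - 1, g_2 = b³ + ⅞b²c + 25/16ab + 295/16b² - 5a - 21/32b + 7/16c + 153/16, g_3 = a² + ⅕ab - 1/10a - ⅕b - 7/40c - 29/8, g_4 = c² - c.

Reduce p = -7/4ac² + 7/4ac - c² + c modulo G:
  leading term ac²: subtract (-7/4a)·g_4 from -7/4ac² + 7/4ac - c² + c → -c² + c
  leading term c²: subtract (-1)·g_4 from -c² + c → 0
  normal form = 0.
Since the normal form is 0, p ∈ I.

-7/4ac² + 7/4ac - c² + c lies in I (it reduces to 0).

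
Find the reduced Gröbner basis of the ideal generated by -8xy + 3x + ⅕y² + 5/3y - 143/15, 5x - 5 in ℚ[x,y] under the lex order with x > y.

The reduced Gröbner basis is the canonical form of the ideal for this ordering.

f_1 = -8xy + 3x + ⅕y² + 5/3y - 143/15, LT = xy.
f_2 = 5x - 5, LT = x.

S(f_1,f_2): lcm = xy. S = -⅜x - 1/40y² + 19/24y + 143/120.
  leading term x: subtract (-3/40)·f_2 from -⅜x - 1/40y² + 19/24y + 143/120 → -1/40y² + 19/24y + 49/60
  leading term y²: no divisor's leading term divides it; move -1/40y² to the remainder.
  leading term y: no divisor's leading term divides it; move 19/24y to the remainder.
  leading term 1: no divisor's leading term divides it; move 49/60 to the remainder.
  remainder -1/40y² + 19/24y + 49/60 ≠ 0; add g_3 = -1/40y² + 19/24y + 49/60 to the basis.

S(f_1,g_3): lcm = xy². S = 751/24xy + 98/3x - 1/40y³ - 5/24y² + 143/120y.
  leading term xy: subtract (-751/192)·f_1 from 751/24xy + 98/3x - 1/40y³ - 5/24y² + 143/120y → 8525/192x - 1/40y³ + 551/960y² + 22207/2880y - 107393/2880
  leading term x: subtract (1705/192)·f_2 from 8525/192x - 1/40y³ + 551/960y² + 22207/2880y - 107393/2880 → -1/40y³ + 551/960y² + 22207/2880y + 10241/1440
  leading term y³: subtract (y)·g_3 from -1/40y³ + 551/960y² + 22207/2880y + 10241/1440 → -209/960y² + 3971/576y + 10241/1440
  leading term y²: subtract (209/24)·g_3 from -209/960y² + 3971/576y + 10241/1440 → 0
  remainder 0.

S(f_2,g_3): leading monomials are coprime, so the S-polynomial reduces to 0 (Buchberger's first criterion).
Every S-polynomial of the final basis reduces to 0, so we have a Gröbner basis.
Inter-reduce: drop elements whose leading term is divisible by another's, tail-reduce, and make monic.

G = {x - 1, y² - 95/3y - 98/3}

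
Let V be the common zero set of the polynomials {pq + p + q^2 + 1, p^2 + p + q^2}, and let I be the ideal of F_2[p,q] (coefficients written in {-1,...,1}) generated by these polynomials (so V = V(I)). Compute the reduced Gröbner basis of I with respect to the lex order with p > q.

G = {p^2 + p + q, pq + p + q + 1, q^2 + q}

f_1 = pq + p + q^2 + 1, LT = pq.
f_2 = p^2 + p + q^2, LT = p^2.

S(f_1,f_2): lcm = p^2q. S = p^2 + pq^2 + pq + p + q^3.
  leading term p^2: subtract (1)·f_2 from p^2 + pq^2 + pq + p + q^3 → pq^2 + pq + q^3 + q^2
  leading term pq^2: subtract (q)·f_1 from pq^2 + pq + q^3 + q^2 → q^2 + q
  leading term q^2: no divisor's leading term divides it; move q^2 to the remainder.
  leading term q: no divisor's leading term divides it; move q to the remainder.
  remainder q^2 + q ≠ 0; add g_3 = q^2 + q to the basis.

S(f_1,g_3): lcm = pq^2. S = q^3 + q.
  leading term q^3: subtract (q)·g_3 from q^3 + q → q^2 + q
  leading term q^2: subtract (1)·g_3 from q^2 + q → 0
  remainder 0.

S(f_2,g_3): leading monomials are coprime, so the S-polynomial reduces to 0 (Buchberger's first criterion).
Every S-polynomial of the final basis reduces to 0, so we have a Gröbner basis.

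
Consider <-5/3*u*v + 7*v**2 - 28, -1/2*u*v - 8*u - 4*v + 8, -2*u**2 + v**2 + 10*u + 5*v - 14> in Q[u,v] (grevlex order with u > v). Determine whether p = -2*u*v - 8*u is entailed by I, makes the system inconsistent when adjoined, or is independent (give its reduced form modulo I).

First compute the reduced Gröbner basis of I by Buchberger's algorithm.
f_1 = -5/3*u*v + 7*v**2 - 28, LT = u*v.
f_2 = -1/2*u*v - 8*u - 4*v + 8, LT = u*v.
f_3 = -2*u**2 + v**2 + 10*u + 5*v - 14, LT = u**2.

S(f_1,f_2): lcm = u*v. S = -21/5*v**2 - 16*u - 8*v + 164/5.
  reduce S modulo (f_1, f_2, f_3):
  remainder -21/5*v**2 - 16*u - 8*v + 164/5 ≠ 0; add h_4 = -21/5*v**2 - 16*u - 8*v + 164/5 to the basis.

S(f_1,f_3): lcm = u**2*v. S = -21/5*u*v**2 + 1/2*v**3 + 5*u*v + 5/2*v**2 + 84/5*u - 7*v.
  reduce S modulo (f_1, f_2, f_3, h_4):
  remainder -2738212/2205*u - 1542629/2205*v + 3085258/2205 ≠ 0; add h_5 = -2738212/2205*u - 1542629/2205*v + 3085258/2205 to the basis.

S(f_2,f_3): lcm = u**2*v. S = 1/2*v**3 + 16*u**2 + 13*u*v + 5/2*v**2 - 16*u - 7*v.
  reduce S modulo (f_1, f_2, f_3, h_4, h_5):
  remainder 9860157/684553*v - 19720314/684553 ≠ 0; add h_6 = 9860157/684553*v - 19720314/684553 to the basis.

The other S-polynomials (S(f_1,h_4), S(f_2,h_4), S(f_3,h_4), S(f_1,h_5), S(f_2,h_5), S(f_3,h_5), S(h_4,h_5), S(f_1,h_6), S(f_2,h_6), S(f_3,h_6), S(h_4,h_6), S(h_5,h_6)) all reduce to 0 modulo the current basis, so we have a Gröbner basis.
Inter-reduce: drop elements whose leading term is divisible by another's, tail-reduce, and make monic.
Reduced Gröbner basis: {u, v - 2}.
Label its elements g_1 = u, g_2 = v - 2.

Reduce p = -2*u*v - 8*u modulo G:
  leading term u*v: subtract (-2*v)·g_1 from -2*u*v - 8*u → -8*u
  leading term u: subtract (-8)·g_1 from -8*u → 0
  normal form = 0.
Since the normal form is 0, p ∈ I.

-2*u*v - 8*u lies in I (it reduces to 0).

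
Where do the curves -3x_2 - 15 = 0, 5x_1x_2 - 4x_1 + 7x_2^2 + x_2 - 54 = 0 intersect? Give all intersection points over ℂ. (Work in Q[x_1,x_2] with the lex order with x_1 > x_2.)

{(4, -5)}

Compute a lex Gröbner basis by Buchberger's algorithm.
f_1 = -3x_2 - 15, LT = x_2.
f_2 = 5x_1x_2 - 4x_1 + 7x_2^2 + x_2 - 54, LT = x_1x_2.

S(f_1,f_2): lcm = x_1x_2. S = 29/5x_1 - 7/5x_2^2 - 1/5x_2 + 54/5.
  reduce S modulo (f_1, f_2):
  remainder 29/5x_1 - 116/5 ≠ 0; add h_3 = 29/5x_1 - 116/5 to the basis.

The other S-polynomials (S(f_1,h_3), S(f_2,h_3)) all reduce to 0 modulo the current basis, so we have a Gröbner basis.
Inter-reduce: drop elements whose leading term is divisible by another's, tail-reduce, and make monic.
Reduced Gröbner basis: {x_1 - 4, x_2 + 5}.

From the last basis element, x_2 + 5 = 0, so x_2 takes values in {-5}. Each choice, substituted upward through the basis, yields the corresponding point(s) of the solution set.
  x_2 = -5: the earlier basis element becomes x_1 - 4 = 0, giving x_1 = 4 — point (4, -5).
This is the nonlinear analogue of row-reducing a linear system.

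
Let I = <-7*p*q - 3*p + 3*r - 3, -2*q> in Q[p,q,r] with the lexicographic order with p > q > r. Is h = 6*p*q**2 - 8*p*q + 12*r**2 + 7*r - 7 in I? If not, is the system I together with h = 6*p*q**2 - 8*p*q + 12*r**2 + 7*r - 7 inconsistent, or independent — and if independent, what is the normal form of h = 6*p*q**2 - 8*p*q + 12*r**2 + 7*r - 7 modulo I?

First compute the reduced Gröbner basis of I by Buchberger's algorithm.
f_1 = -7*p*q - 3*p + 3*r - 3, LT = p*q.
f_2 = -2*q, LT = q.

S(f_1,f_2): lcm = p*q. S = 3/7*p - 3/7*r + 3/7.
  reduce S modulo (f_1, f_2):
  remainder 3/7*p - 3/7*r + 3/7 ≠ 0; add k_3 = 3/7*p - 3/7*r + 3/7 to the basis.

The other S-polynomials (S(f_1,k_3), S(f_2,k_3)) all reduce to 0 modulo the current basis, so we have a Gröbner basis.
Inter-reduce: drop elements whose leading term is divisible by another's, tail-reduce, and make monic.
Reduced Gröbner basis: {p - r + 1, q}.
Label its elements g_1 = p - r + 1, g_2 = q.

Reduce h = 6*p*q**2 - 8*p*q + 12*r**2 + 7*r - 7 modulo G:
  leading term p*q**2: subtract (6*q**2)·g_1 from 6*p*q**2 - 8*p*q + 12*r**2 + 7*r - 7 → -8*p*q + 6*q**2*r - 6*q**2 + 12*r**2 + 7*r - 7
  leading term p*q: subtract (-8*q)·g_1 from -8*p*q + 6*q**2*r - 6*q**2 + 12*r**2 + 7*r - 7 → 6*q**2*r - 6*q**2 - 8*q*r + 8*q + 12*r**2 + 7*r - 7
  leading term q**2*r: subtract (6*q*r)·g_2 from 6*q**2*r - 6*q**2 - 8*q*r + 8*q + 12*r**2 + 7*r - 7 → -6*q**2 - 8*q*r + 8*q + 12*r**2 + 7*r - 7
  leading term q**2: subtract (-6*q)·g_2 from -6*q**2 - 8*q*r + 8*q + 12*r**2 + 7*r - 7 → -8*q*r + 8*q + 12*r**2 + 7*r - 7
  leading term q*r: subtract (-8*r)·g_2 from -8*q*r + 8*q + 12*r**2 + 7*r - 7 → 8*q + 12*r**2 + 7*r - 7
  leading term q: subtract (8)·g_2 from 8*q + 12*r**2 + 7*r - 7 → 12*r**2 + 7*r - 7
  leading term r**2: no divisor's leading term divides it; move 12*r**2 to the remainder.
  leading term r: no divisor's leading term divides it; move 7*r to the remainder.
  leading term 1: no divisor's leading term divides it; move -7 to the remainder.
  normal form = 12*r**2 + 7*r - 7.
The normal form is nonzero, so h ∉ I. Since h minus its normal form lies in I, I + (h) = I + (n) where n = 12*r**2 + 7*r - 7; decide whether this ideal is the whole ring.
Run Buchberger on G together with n (pairs among the g_i already reduce to 0 since G is a Gröbner basis):
g_1 = p - r + 1, LT = p.
g_2 = q, LT = q.
n = 12*r**2 + 7*r - 7, LT = r**2.

The S-polynomials (S(g_1,g_2), S(g_1,n), S(g_2,n)) all reduce to 0 modulo the current basis, so we have a Gröbner basis.
Inter-reduce: drop elements whose leading term is divisible by another's, tail-reduce, and make monic.
Reduced Gröbner basis: {p - r + 1, q, r**2 + 7/12*r - 7/12}.
The reduced Gröbner basis of I + (h) is {p - r + 1, q, r**2 + 7/12*r - 7/12} ≠ {1}, a proper ideal, so the enlarged system stays consistent: h is independent of I, with normal form 12*r**2 + 7*r - 7.

6*p*q**2 - 8*p*q + 12*r**2 + 7*r - 7 is independent of I; its normal form modulo I is 12*r**2 + 7*r - 7.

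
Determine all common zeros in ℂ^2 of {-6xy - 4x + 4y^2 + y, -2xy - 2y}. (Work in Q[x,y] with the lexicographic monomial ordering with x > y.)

Compute a lex Gröbner basis by Buchberger's algorithm.
f_1 = -6xy - 4x + 4y^2 + y, LT = xy.
f_2 = -2xy - 2y, LT = xy.

S(f_1,f_2): lcm = xy. S = 2/3x - 2/3y^2 - 7/6y.
  leading term x: no divisor's leading term divides it; move 2/3x to the remainder.
  leading term y^2: no divisor's leading term divides it; move -2/3y^2 to the remainder.
  leading term y: no divisor's leading term divides it; move -7/6y to the remainder.
  remainder 2/3x - 2/3y^2 - 7/6y ≠ 0; add h_3 = 2/3x - 2/3y^2 - 7/6y to the basis.

S(f_1,h_3): lcm = xy. S = 2/3x + y^3 + 13/12y^2 - 1/6y.
  leading term x: subtract (1)·h_3 from 2/3x + y^3 + 13/12y^2 - 1/6y → y^3 + 7/4y^2 + y
  leading term y^3: no divisor's leading term divides it; move y^3 to the remainder.
  leading term y^2: no divisor's leading term divides it; move 7/4y^2 to the remainder.
  leading term y: no divisor's leading term divides it; move y to the remainder.
  remainder y^3 + 7/4y^2 + y ≠ 0; add h_4 = y^3 + 7/4y^2 + y to the basis.

The other S-polynomials (S(f_2,h_3), S(f_1,h_4), S(f_2,h_4), S(h_3,h_4)) all reduce to 0 modulo the current basis, so we have a Gröbner basis.
Inter-reduce: drop elements whose leading term is divisible by another's, tail-reduce, and make monic.
Reduced Gröbner basis: {x - y^2 - 7/4y, y^3 + 7/4y^2 + y}.

A lex Gröbner basis eliminates variables successively. Here y^3 + 7/4y^2 + y depends only on y, with roots {0, -7/8 - sqrt(15)*I/8, -7/8 + sqrt(15)*I/8}; lifting each root through the earlier basis elements recovers the full solutions.
  y = 0: the earlier basis element becomes x = 0, giving x = 0 — point (0, 0).
  y = -7/8 - sqrt(15)*I/8: the earlier basis element becomes x + 1 = 0, giving x = -1 — point (-1, -7/8 - sqrt(15)*I/8).
  y = -7/8 + sqrt(15)*I/8: the earlier basis element becomes x + 1 = 0, giving x = -1 — point (-1, -7/8 + sqrt(15)*I/8).

{(0, 0), (-1, -7/8 - sqrt(15)*I/8), (-1, -7/8 + sqrt(15)*I/8)}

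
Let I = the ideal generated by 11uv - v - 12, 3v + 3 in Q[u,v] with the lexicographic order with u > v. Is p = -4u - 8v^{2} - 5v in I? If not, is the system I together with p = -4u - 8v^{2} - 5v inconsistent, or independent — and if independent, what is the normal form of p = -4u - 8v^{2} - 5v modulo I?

First compute the reduced Gröbner basis of I by Buchberger's algorithm.
f_1 = 11uv - v - 12, LT = uv.
f_2 = 3v + 3, LT = v.

S(f_1,f_2): lcm = uv. S = -u - \tfrac{1}{11}v - \tfrac{12}{11}.
  reduce S modulo (f_1, f_2):
  remainder -u - 1 ≠ 0; add h_3 = -u - 1 to the basis.

The other S-polynomials (S(f_1,h_3), S(f_2,h_3)) all reduce to 0 modulo the current basis, so we have a Gröbner basis.
Inter-reduce: drop elements whose leading term is divisible by another's, tail-reduce, and make monic.
Reduced Gröbner basis: {u + 1, v + 1}.
Label its elements g_1 = u + 1, g_2 = v + 1.

Reduce p = -4u - 8v^{2} - 5v modulo G:
  leading term u: subtract (-4)·g_1 from -4u - 8v^{2} - 5v → -8v^{2} - 5v + 4
  leading term v^{2}: subtract (-8v)·g_2 from -8v^{2} - 5v + 4 → 3v + 4
  leading term v: subtract (3)·g_2 from 3v + 4 → 1
  leading term 1: no divisor's leading term divides it; move 1 to the remainder.
  normal form = 1.
The normal form is nonzero, so p ∉ I. Since p minus its normal form lies in I, I + (p) = I + (r) where r = 1; decide whether this ideal is the whole ring.
Here r = 1 is a nonzero constant, hence a unit: 1 ∈ I + (p), the Gröbner basis of I + (p) is {1}, and the enlarged system has no common solution — adjoining p is inconsistent.

Adjoining -4u - 8v^{2} - 5v makes the ideal the whole ring: the system is inconsistent.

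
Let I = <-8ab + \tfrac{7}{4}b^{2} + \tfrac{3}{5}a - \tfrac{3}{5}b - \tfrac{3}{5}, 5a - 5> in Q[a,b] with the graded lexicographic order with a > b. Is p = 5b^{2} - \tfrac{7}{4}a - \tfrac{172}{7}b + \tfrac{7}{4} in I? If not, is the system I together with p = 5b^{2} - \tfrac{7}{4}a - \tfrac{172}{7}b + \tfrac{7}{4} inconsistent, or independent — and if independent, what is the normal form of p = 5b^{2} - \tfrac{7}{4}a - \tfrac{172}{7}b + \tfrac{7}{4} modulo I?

5b^{2} - \tfrac{7}{4}a - \tfrac{172}{7}b + \tfrac{7}{4} lies in I (it reduces to 0).

First compute the reduced Gröbner basis of I by Buchberger's algorithm.
f_1 = -8ab + \tfrac{7}{4}b^{2} + \tfrac{3}{5}a - \tfrac{3}{5}b - \tfrac{3}{5}, LT = ab.
f_2 = 5a - 5, LT = a.

S(f_1,f_2): lcm = ab. S = -\tfrac{7}{32}b^{2} - \tfrac{3}{40}a + \tfrac{43}{40}b + \tfrac{3}{40}.
  leading term b^{2}: no divisor's leading term divides it; move -\tfrac{7}{32}b^{2} to the remainder.
  leading term a: subtract (-\tfrac{3}{200})·f_2 from -\tfrac{3}{40}a + \tfrac{43}{40}b + \tfrac{3}{40} → \tfrac{43}{40}b
  leading term b: no divisor's leading term divides it; move \tfrac{43}{40}b to the remainder.
  remainder -\tfrac{7}{32}b^{2} + \tfrac{43}{40}b ≠ 0; add h_3 = -\tfrac{7}{32}b^{2} + \tfrac{43}{40}b to the basis.

S(f_1,h_3): lcm = ab^{2}. S = -\tfrac{7}{32}b^{3} + \tfrac{271}{56}ab + \tfrac{3}{40}b^{2} + \tfrac{3}{40}b.
  leading term b^{3}: subtract (b)·h_3 from -\tfrac{7}{32}b^{3} + \tfrac{271}{56}ab + \tfrac{3}{40}b^{2} + \tfrac{3}{40}b → \tfrac{271}{56}ab - b^{2} + \tfrac{3}{40}b
  leading term ab: subtract (-\tfrac{271}{448})·f_1 from \tfrac{271}{56}ab - b^{2} + \tfrac{3}{40}b → \tfrac{15}{256}b^{2} + \tfrac{813}{2240}a - \tfrac{129}{448}b - \tfrac{813}{2240}
  leading term b^{2}: subtract (-\tfrac{15}{56})·h_3 from \tfrac{15}{256}b^{2} + \tfrac{813}{2240}a - \tfrac{129}{448}b - \tfrac{813}{2240} → \tfrac{813}{2240}a - \tfrac{813}{2240}
  leading term a: subtract (\tfrac{813}{11200})·f_2 from \tfrac{813}{2240}a - \tfrac{813}{2240} → 0
  remainder 0.

S(f_2,h_3): leading monomials are coprime, so the S-polynomial reduces to 0 (Buchberger's first criterion).
Every S-polynomial of the final basis reduces to 0, so we have a Gröbner basis.
Inter-reduce: drop elements whose leading term is divisible by another's, tail-reduce, and make monic.
Reduced Gröbner basis: {b^{2} - \tfrac{172}{35}b, a - 1}.
Label its elements g_1 = b^{2} - \tfrac{172}{35}b, g_2 = a - 1.

Reduce p = 5b^{2} - \tfrac{7}{4}a - \tfrac{172}{7}b + \tfrac{7}{4} modulo G:
  leading term b^{2}: subtract (5)·g_1 from 5b^{2} - \tfrac{7}{4}a - \tfrac{172}{7}b + \tfrac{7}{4} → -\tfrac{7}{4}a + \tfrac{7}{4}
  leading term a: subtract (-\tfrac{7}{4})·g_2 from -\tfrac{7}{4}a + \tfrac{7}{4} → 0
  normal form = 0.
Since the normal form is 0, p ∈ I.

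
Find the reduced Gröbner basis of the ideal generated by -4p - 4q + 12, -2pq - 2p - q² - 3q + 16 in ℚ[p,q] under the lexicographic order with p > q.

f_1 = -4p - 4q + 12, LT = p.
f_2 = -2pq - 2p - q² - 3q + 16, LT = pq.

S(f_1,f_2): lcm = pq. S = -p + ½q² - 9/2q + 8.
  leading term p: subtract (¼)·f_1 from -p + ½q² - 9/2q + 8 → ½q² - 7/2q + 5
  leading term q²: no divisor's leading term divides it; move ½q² to the remainder.
  leading term q: no divisor's leading term divides it; move -7/2q to the remainder.
  leading term 1: no divisor's leading term divides it; move 5 to the remainder.
  remainder ½q² - 7/2q + 5 ≠ 0; add g_3 = ½q² - 7/2q + 5 to the basis.

The other S-polynomials (S(f_1,g_3), S(f_2,g_3)) all reduce to 0 modulo the current basis, so we have a Gröbner basis.
Inter-reduce: drop elements whose leading term is divisible by another's, tail-reduce, and make monic.

G = {p + q - 3, q² - 7q + 10}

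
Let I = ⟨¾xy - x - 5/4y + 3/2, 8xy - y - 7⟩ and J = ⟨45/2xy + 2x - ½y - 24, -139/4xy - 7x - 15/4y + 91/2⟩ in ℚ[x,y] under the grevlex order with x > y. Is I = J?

Yes, the ideals are equal.

Equality of ideals is decidable: compute both reduced Gröbner bases (unique for the ordering) and check whether they agree.
Buchberger on the first generating set:
f_1 = ¾xy - x - 5/4y + 3/2, LT = xy.
f_2 = 8xy - y - 7, LT = xy.

S(f_1,f_2): lcm = xy. S = -4/3x - 37/24y + 23/8.
  reduce S modulo (f_1, f_2):
  remainder -4/3x - 37/24y + 23/8 ≠ 0; add g_3 = -4/3x - 37/24y + 23/8 to the basis.

S(f_1,g_3): lcm = xy. S = -37/32y² - 4/3x + 47/96y + 2.
  reduce S modulo (f_1, f_2, g_3):
  remainder -37/32y² + 65/32y - ⅞ ≠ 0; add g_4 = -37/32y² + 65/32y - ⅞ to the basis.

The other S-polynomials (S(f_2,g_3), S(f_1,g_4), S(f_2,g_4), S(g_3,g_4)) all reduce to 0 modulo the current basis, so we have a Gröbner basis.
Inter-reduce: drop elements whose leading term is divisible by another's, tail-reduce, and make monic.
Reduced Gröbner basis: {y² - 65/37y + 28/37, x + 37/32y - 69/32}.

Buchberger on the second generating set:
h_1 = 45/2xy + 2x - ½y - 24, LT = xy.
h_2 = -139/4xy - 7x - 15/4y + 91/2, LT = xy.

S(h_1,h_2): lcm = xy. S = -704/6255x - 814/6255y + 506/2085.
  reduce S modulo (h_1, h_2):
  remainder -704/6255x - 814/6255y + 506/2085 ≠ 0; add k_3 = -704/6255x - 814/6255y + 506/2085 to the basis.

S(h_1,k_3): lcm = xy. S = -37/32y² + 4/45x + 3073/1440y - 16/15.
  reduce S modulo (h_1, h_2, k_3):
  remainder -37/32y² + 65/32y - ⅞ ≠ 0; add k_4 = -37/32y² + 65/32y - ⅞ to the basis.

The other S-polynomials (S(h_2,k_3), S(h_1,k_4), S(h_2,k_4), S(k_3,k_4)) all reduce to 0 modulo the current basis, so we have a Gröbner basis.
Inter-reduce: drop elements whose leading term is divisible by another's, tail-reduce, and make monic.
Reduced Gröbner basis: {y² - 65/37y + 28/37, x + 37/32y - 69/32}.

The two bases agree; hence the ideals are identical.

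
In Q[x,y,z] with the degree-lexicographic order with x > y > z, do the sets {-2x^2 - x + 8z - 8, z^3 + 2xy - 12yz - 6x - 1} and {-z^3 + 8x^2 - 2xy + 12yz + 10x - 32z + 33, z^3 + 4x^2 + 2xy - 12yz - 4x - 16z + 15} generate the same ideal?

Equality of ideals is decidable: compute both reduced Gröbner bases (unique for the ordering) and check whether they agree.
Buchberger on the first generating set:
f_1 = -2x^2 - x + 8z - 8, LT = x^2.
f_2 = z^3 + 2xy - 12yz - 6x - 1, LT = z^3.

S(f_1,f_2): leading monomials are coprime, so the S-polynomial reduces to 0 (Buchberger's first criterion).
Every S-polynomial of the final basis reduces to 0, so we have a Gröbner basis.
Inter-reduce: drop elements whose leading term is divisible by another's, tail-reduce, and make monic.
Reduced Gröbner basis: {z^3 + 2xy - 12yz - 6x - 1, x^2 + 1/2x - 4z + 4}.

Buchberger on the second generating set:
h_1 = -z^3 + 8x^2 - 2xy + 12yz + 10x - 32z + 33, LT = z^3.
h_2 = z^3 + 4x^2 + 2xy - 12yz - 4x - 16z + 15, LT = z^3.

S(h_1,h_2): lcm = z^3. S = -12x^2 - 6x + 48z - 48.
  leading term x^2: no divisor's leading term divides it; move -12x^2 to the remainder.
  leading term x: no divisor's leading term divides it; move -6x to the remainder.
  leading term z: no divisor's leading term divides it; move 48z to the remainder.
  leading term 1: no divisor's leading term divides it; move -48 to the remainder.
  remainder -12x^2 - 6x + 48z - 48 ≠ 0; add k_3 = -12x^2 - 6x + 48z - 48 to the basis.

S(h_1,k_3): leading monomials are coprime, so the S-polynomial reduces to 0 (Buchberger's first criterion).
S(h_2,k_3): leading monomials are coprime, so the S-polynomial reduces to 0 (Buchberger's first criterion).
Every S-polynomial of the final basis reduces to 0, so we have a Gröbner basis.
Inter-reduce: drop elements whose leading term is divisible by another's, tail-reduce, and make monic.
Reduced Gröbner basis: {z^3 + 2xy - 12yz - 6x - 1, x^2 + 1/2x - 4z + 4}.

These coincide, so the ideals are equal.

Yes, the ideals are equal.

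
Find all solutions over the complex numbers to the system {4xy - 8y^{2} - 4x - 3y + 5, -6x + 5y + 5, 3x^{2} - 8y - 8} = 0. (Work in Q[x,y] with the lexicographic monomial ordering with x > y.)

Compute a lex Gröbner basis by Buchberger's algorithm.
f_1 = 4xy - 4x - 8y^{2} - 3y + 5, LT = xy.
f_2 = -6x + 5y + 5, LT = x.
f_3 = 3x^{2} - 8y - 8, LT = x^{2}.

S(f_1,f_2): lcm = xy. S = -x - \tfrac{7}{6}y^{2} + \tfrac{1}{12}y + \tfrac{5}{4}.
  leading term x: subtract (\tfrac{1}{6})·f_2 from -x - \tfrac{7}{6}y^{2} + \tfrac{1}{12}y + \tfrac{5}{4} → -\tfrac{7}{6}y^{2} - \tfrac{3}{4}y + \tfrac{5}{12}
  leading term y^{2}: no divisor's leading term divides it; move -\tfrac{7}{6}y^{2} to the remainder.
  leading term y: no divisor's leading term divides it; move -\tfrac{3}{4}y to the remainder.
  leading term 1: no divisor's leading term divides it; move \tfrac{5}{12} to the remainder.
  remainder -\tfrac{7}{6}y^{2} - \tfrac{3}{4}y + \tfrac{5}{12} ≠ 0; add h_4 = -\tfrac{7}{6}y^{2} - \tfrac{3}{4}y + \tfrac{5}{12} to the basis.

S(f_1,f_3): lcm = x^{2}y. S = -x^{2} - 2xy^{2} - \tfrac{3}{4}xy + \tfrac{5}{4}x + \tfrac{8}{3}y^{2} + \tfrac{8}{3}y.
  leading term x^{2}: subtract (\tfrac{1}{6}x)·f_2 from -x^{2} - 2xy^{2} - \tfrac{3}{4}xy + \tfrac{5}{4}x + \tfrac{8}{3}y^{2} + \tfrac{8}{3}y → -2xy^{2} - \tfrac{19}{12}xy + \tfrac{5}{12}x + \tfrac{8}{3}y^{2} + \tfrac{8}{3}y
  leading term xy^{2}: subtract (-\tfrac{1}{2}y)·f_1 from -2xy^{2} - \tfrac{19}{12}xy + \tfrac{5}{12}x + \tfrac{8}{3}y^{2} + \tfrac{8}{3}y → -\tfrac{43}{12}xy + \tfrac{5}{12}x - 4y^{3} + \tfrac{7}{6}y^{2} + \tfrac{31}{6}y
  leading term xy: subtract (-\tfrac{43}{48})·f_1 from -\tfrac{43}{12}xy + \tfrac{5}{12}x - 4y^{3} + \tfrac{7}{6}y^{2} + \tfrac{31}{6}y → -\tfrac{19}{6}x - 4y^{3} - 6y^{2} + \tfrac{119}{48}y + \tfrac{215}{48}
  leading term x: subtract (\tfrac{19}{36})·f_2 from -\tfrac{19}{6}x - 4y^{3} - 6y^{2} + \tfrac{119}{48}y + \tfrac{215}{48} → -4y^{3} - 6y^{2} - \tfrac{23}{144}y + \tfrac{265}{144}
  leading term y^{3}: subtract (\tfrac{24}{7}y)·h_4 from -4y^{3} - 6y^{2} - \tfrac{23}{144}y + \tfrac{265}{144} → -\tfrac{24}{7}y^{2} - \tfrac{1601}{1008}y + \tfrac{265}{144}
  leading term y^{2}: subtract (\tfrac{144}{49})·h_4 from -\tfrac{24}{7}y^{2} - \tfrac{1601}{1008}y + \tfrac{265}{144} → \tfrac{4345}{7056}y + \tfrac{4345}{7056}
  leading term y: no divisor's leading term divides it; move \tfrac{4345}{7056}y to the remainder.
  leading term 1: no divisor's leading term divides it; move \tfrac{4345}{7056} to the remainder.
  remainder \tfrac{4345}{7056}y + \tfrac{4345}{7056} ≠ 0; add h_5 = \tfrac{4345}{7056}y + \tfrac{4345}{7056} to the basis.

The other S-polynomials (S(f_2,f_3), S(f_1,h_4), S(f_2,h_4), S(f_3,h_4), S(f_1,h_5), S(f_2,h_5), S(f_3,h_5), S(h_4,h_5)) all reduce to 0 modulo the current basis, so we have a Gröbner basis.
Inter-reduce: drop elements whose leading term is divisible by another's, tail-reduce, and make monic.
Reduced Gröbner basis: {x, y + 1}.

From the last basis element, y + 1 = 0, so y takes values in {-1}. Each choice, substituted upward through the basis, yields the corresponding point(s) of the solution set.
  y = -1: the earlier basis element becomes x = 0, giving x = 0 — point (0, -1).
Substituting each solution back into the original system confirms all equations vanish.

{(0, -1)}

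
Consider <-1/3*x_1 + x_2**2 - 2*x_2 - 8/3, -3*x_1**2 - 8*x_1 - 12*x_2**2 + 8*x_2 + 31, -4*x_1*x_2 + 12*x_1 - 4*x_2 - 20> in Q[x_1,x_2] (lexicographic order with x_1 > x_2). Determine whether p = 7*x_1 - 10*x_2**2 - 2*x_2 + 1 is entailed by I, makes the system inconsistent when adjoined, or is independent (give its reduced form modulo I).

First compute the reduced Gröbner basis of I by Buchberger's algorithm.
f_1 = -1/3*x_1 + x_2**2 - 2*x_2 - 8/3, LT = x_1.
f_2 = -3*x_1**2 - 8*x_1 - 12*x_2**2 + 8*x_2 + 31, LT = x_1**2.
f_3 = -4*x_1*x_2 + 12*x_1 - 4*x_2 - 20, LT = x_1*x_2.

S(f_1,f_2): lcm = x_1**2. S = -3*x_1*x_2**2 + 6*x_1*x_2 + 16/3*x_1 - 4*x_2**2 + 8/3*x_2 + 31/3.
  leading term x_1*x_2**2: subtract (9*x_2**2)·f_1 from -3*x_1*x_2**2 + 6*x_1*x_2 + 16/3*x_1 - 4*x_2**2 + 8/3*x_2 + 31/3 → 6*x_1*x_2 + 16/3*x_1 - 9*x_2**4 + 18*x_2**3 + 20*x_2**2 + 8/3*x_2 + 31/3
  leading term x_1*x_2: subtract (-18*x_2)·f_1 from 6*x_1*x_2 + 16/3*x_1 - 9*x_2**4 + 18*x_2**3 + 20*x_2**2 + 8/3*x_2 + 31/3 → 16/3*x_1 - 9*x_2**4 + 36*x_2**3 - 16*x_2**2 - 136/3*x_2 + 31/3
  leading term x_1: subtract (-16)·f_1 from 16/3*x_1 - 9*x_2**4 + 36*x_2**3 - 16*x_2**2 - 136/3*x_2 + 31/3 → -9*x_2**4 + 36*x_2**3 - 232/3*x_2 - 97/3
  leading term x_2**4: no divisor's leading term divides it; move -9*x_2**4 to the remainder.
  leading term x_2**3: no divisor's leading term divides it; move 36*x_2**3 to the remainder.
  leading term x_2: no divisor's leading term divides it; move -232/3*x_2 to the remainder.
  leading term 1: no divisor's leading term divides it; move -97/3 to the remainder.
  remainder -9*x_2**4 + 36*x_2**3 - 232/3*x_2 - 97/3 ≠ 0; add h_4 = -9*x_2**4 + 36*x_2**3 - 232/3*x_2 - 97/3 to the basis.

S(f_1,f_3): lcm = x_1*x_2. S = 3*x_1 - 3*x_2**3 + 6*x_2**2 + 7*x_2 - 5.
  leading term x_1: subtract (-9)·f_1 from 3*x_1 - 3*x_2**3 + 6*x_2**2 + 7*x_2 - 5 → -3*x_2**3 + 15*x_2**2 - 11*x_2 - 29
  leading term x_2**3: no divisor's leading term divides it; move -3*x_2**3 to the remainder.
  leading term x_2**2: no divisor's leading term divides it; move 15*x_2**2 to the remainder.
  leading term x_2: no divisor's leading term divides it; move -11*x_2 to the remainder.
  leading term 1: no divisor's leading term divides it; move -29 to the remainder.
  remainder -3*x_2**3 + 15*x_2**2 - 11*x_2 - 29 ≠ 0; add h_5 = -3*x_2**3 + 15*x_2**2 - 11*x_2 - 29 to the basis.

S(f_2,f_3): lcm = x_1**2*x_2. S = 3*x_1**2 + 5/3*x_1*x_2 - 5*x_1 + 4*x_2**3 - 8/3*x_2**2 - 31/3*x_2.
  leading term x_1**2: subtract (-9*x_1)·f_1 from 3*x_1**2 + 5/3*x_1*x_2 - 5*x_1 + 4*x_2**3 - 8/3*x_2**2 - 31/3*x_2 → 9*x_1*x_2**2 - 49/3*x_1*x_2 - 29*x_1 + 4*x_2**3 - 8/3*x_2**2 - 31/3*x_2
  leading term x_1*x_2**2: subtract (-27*x_2**2)·f_1 from 9*x_1*x_2**2 - 49/3*x_1*x_2 - 29*x_1 + 4*x_2**3 - 8/3*x_2**2 - 31/3*x_2 → -49/3*x_1*x_2 - 29*x_1 + 27*x_2**4 - 50*x_2**3 - 224/3*x_2**2 - 31/3*x_2
  leading term x_1*x_2: subtract (49*x_2)·f_1 from -49/3*x_1*x_2 - 29*x_1 + 27*x_2**4 - 50*x_2**3 - 224/3*x_2**2 - 31/3*x_2 → -29*x_1 + 27*x_2**4 - 99*x_2**3 + 70/3*x_2**2 + 361/3*x_2
  leading term x_1: subtract (87)·f_1 from -29*x_1 + 27*x_2**4 - 99*x_2**3 + 70/3*x_2**2 + 361/3*x_2 → 27*x_2**4 - 99*x_2**3 - 191/3*x_2**2 + 883/3*x_2 + 232
  leading term x_2**4: subtract (-3)·h_4 from 27*x_2**4 - 99*x_2**3 - 191/3*x_2**2 + 883/3*x_2 + 232 → 9*x_2**3 - 191/3*x_2**2 + 187/3*x_2 + 135
  leading term x_2**3: subtract (-3)·h_5 from 9*x_2**3 - 191/3*x_2**2 + 187/3*x_2 + 135 → -56/3*x_2**2 + 88/3*x_2 + 48
  leading term x_2**2: no divisor's leading term divides it; move -56/3*x_2**2 to the remainder.
  leading term x_2: no divisor's leading term divides it; move 88/3*x_2 to the remainder.
  leading term 1: no divisor's leading term divides it; move 48 to the remainder.
  remainder -56/3*x_2**2 + 88/3*x_2 + 48 ≠ 0; add h_6 = -56/3*x_2**2 + 88/3*x_2 + 48 to the basis.

S(f_3,h_4): lcm = x_1*x_2**4. S = x_1*x_2**3 - 232/27*x_1*x_2 - 97/27*x_1 + x_2**4 + 5*x_2**3.
  leading term x_1*x_2**3: subtract (-3*x_2**3)·f_1 from x_1*x_2**3 - 232/27*x_1*x_2 - 97/27*x_1 + x_2**4 + 5*x_2**3 → -232/27*x_1*x_2 - 97/27*x_1 + 3*x_2**5 - 5*x_2**4 - 3*x_2**3
  leading term x_1*x_2: subtract (232/9*x_2)·f_1 from -232/27*x_1*x_2 - 97/27*x_1 + 3*x_2**5 - 5*x_2**4 - 3*x_2**3 → -97/27*x_1 + 3*x_2**5 - 5*x_2**4 - 259/9*x_2**3 + 464/9*x_2**2 + 1856/27*x_2
  leading term x_1: subtract (97/9)·f_1 from -97/27*x_1 + 3*x_2**5 - 5*x_2**4 - 259/9*x_2**3 + 464/9*x_2**2 + 1856/27*x_2 → 3*x_2**5 - 5*x_2**4 - 259/9*x_2**3 + 367/9*x_2**2 + 2438/27*x_2 + 776/27
  leading term x_2**5: subtract (-1/3*x_2)·h_4 from 3*x_2**5 - 5*x_2**4 - 259/9*x_2**3 + 367/9*x_2**2 + 2438/27*x_2 + 776/27 → 7*x_2**4 - 259/9*x_2**3 + 15*x_2**2 + 2147/27*x_2 + 776/27
  leading term x_2**4: subtract (-7/9)·h_4 from 7*x_2**4 - 259/9*x_2**3 + 15*x_2**2 + 2147/27*x_2 + 776/27 → -7/9*x_2**3 + 15*x_2**2 + 523/27*x_2 + 97/27
  leading term x_2**3: subtract (7/27)·h_5 from -7/9*x_2**3 + 15*x_2**2 + 523/27*x_2 + 97/27 → 100/9*x_2**2 + 200/9*x_2 + 100/9
  leading term x_2**2: subtract (-25/42)·h_6 from 100/9*x_2**2 + 200/9*x_2 + 100/9 → 2500/63*x_2 + 2500/63
  leading term x_2: no divisor's leading term divides it; move 2500/63*x_2 to the remainder.
  leading term 1: no divisor's leading term divides it; move 2500/63 to the remainder.
  remainder 2500/63*x_2 + 2500/63 ≠ 0; add h_7 = 2500/63*x_2 + 2500/63 to the basis.

The other S-polynomials (S(f_1,h_4), S(f_2,h_4), S(f_1,h_5), S(f_2,h_5), S(f_3,h_5), S(h_4,h_5), S(f_1,h_6), S(f_2,h_6), S(f_3,h_6), S(h_4,h_6), S(h_5,h_6), S(f_1,h_7), S(f_2,h_7), S(f_3,h_7), S(h_4,h_7), S(h_5,h_7), S(h_6,h_7)) all reduce to 0 modulo the current basis, so we have a Gröbner basis.
Inter-reduce: drop elements whose leading term is divisible by another's, tail-reduce, and make monic.
Reduced Gröbner basis: {x_1 - 1, x_2 + 1}.
Label its elements g_1 = x_1 - 1, g_2 = x_2 + 1.

Reduce p = 7*x_1 - 10*x_2**2 - 2*x_2 + 1 modulo G:
  leading term x_1: subtract (7)·g_1 from 7*x_1 - 10*x_2**2 - 2*x_2 + 1 → -10*x_2**2 - 2*x_2 + 8
  leading term x_2**2: subtract (-10*x_2)·g_2 from -10*x_2**2 - 2*x_2 + 8 → 8*x_2 + 8
  leading term x_2: subtract (8)·g_2 from 8*x_2 + 8 → 0
  normal form = 0.
Since the normal form is 0, p ∈ I.

Ideal membership is decidable via reduction modulo a Gröbner basis.

7*x_1 - 10*x_2**2 - 2*x_2 + 1 lies in I (it reduces to 0).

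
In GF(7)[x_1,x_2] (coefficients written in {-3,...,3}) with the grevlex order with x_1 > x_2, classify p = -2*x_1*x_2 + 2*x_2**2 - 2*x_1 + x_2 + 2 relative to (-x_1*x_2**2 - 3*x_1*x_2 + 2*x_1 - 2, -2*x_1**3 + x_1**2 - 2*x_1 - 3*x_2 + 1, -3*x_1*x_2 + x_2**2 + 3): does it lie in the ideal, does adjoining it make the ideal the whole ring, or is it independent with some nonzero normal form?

First compute the reduced Gröbner basis of I by Buchberger's algorithm.
f_1 = -x_1*x_2**2 - 3*x_1*x_2 + 2*x_1 - 2, LT = x_1*x_2**2.
f_2 = -2*x_1**3 + x_1**2 - 2*x_1 - 3*x_2 + 1, LT = x_1**3.
f_3 = -3*x_1*x_2 + x_2**2 + 3, LT = x_1*x_2.

S(f_1,f_2): lcm = x_1**3*x_2**2. S = 3*x_1**3*x_2 - 3*x_1**2*x_2**2 - 2*x_1**3 - x_1*x_2**2 + 2*x_2**3 + 2*x_1**2 - 3*x_2**2.
  leading term x_1**3*x_2: subtract (2*x_2)·f_2 from 3*x_1**3*x_2 - 3*x_1**2*x_2**2 - 2*x_1**3 - x_1*x_2**2 + 2*x_2**3 + 2*x_1**2 - 3*x_2**2 → -3*x_1**2*x_2**2 - 2*x_1**3 - 2*x_1**2*x_2 - x_1*x_2**2 + 2*x_2**3 + 2*x_1**2 - 3*x_1*x_2 + 3*x_2**2 - 2*x_2
  leading term x_1**2*x_2**2: subtract (3*x_1)·f_1 from -3*x_1**2*x_2**2 - 2*x_1**3 - 2*x_1**2*x_2 - x_1*x_2**2 + 2*x_2**3 + 2*x_1**2 - 3*x_1*x_2 + 3*x_2**2 - 2*x_2 → -2*x_1**3 - x_1*x_2**2 + 2*x_2**3 + 3*x_1**2 - 3*x_1*x_2 + 3*x_2**2 - x_1 - 2*x_2
  leading term x_1**3: subtract (1)·f_2 from -2*x_1**3 - x_1*x_2**2 + 2*x_2**3 + 3*x_1**2 - 3*x_1*x_2 + 3*x_2**2 - x_1 - 2*x_2 → -x_1*x_2**2 + 2*x_2**3 + 2*x_1**2 - 3*x_1*x_2 + 3*x_2**2 + x_1 + x_2 - 1
  leading term x_1*x_2**2: subtract (1)·f_1 from -x_1*x_2**2 + 2*x_2**3 + 2*x_1**2 - 3*x_1*x_2 + 3*x_2**2 + x_1 + x_2 - 1 → 2*x_2**3 + 2*x_1**2 + 3*x_2**2 - x_1 + x_2 + 1
  leading term x_2**3: no divisor's leading term divides it; move 2*x_2**3 to the remainder.
  leading term x_1**2: no divisor's leading term divides it; move 2*x_1**2 to the remainder.
  leading term x_2**2: no divisor's leading term divides it; move 3*x_2**2 to the remainder.
  leading term x_1: no divisor's leading term divides it; move -x_1 to the remainder.
  leading term x_2: no divisor's leading term divides it; move x_2 to the remainder.
  leading term 1: no divisor's leading term divides it; move 1 to the remainder.
  remainder 2*x_2**3 + 2*x_1**2 + 3*x_2**2 - x_1 + x_2 + 1 ≠ 0; add h_4 = 2*x_2**3 + 2*x_1**2 + 3*x_2**2 - x_1 + x_2 + 1 to the basis.

S(f_1,f_3): lcm = x_1*x_2**2. S = -2*x_2**3 + 3*x_1*x_2 - 2*x_1 + x_2 + 2.
  leading term x_2**3: subtract (-1)·h_4 from -2*x_2**3 + 3*x_1*x_2 - 2*x_1 + x_2 + 2 → 2*x_1**2 + 3*x_1*x_2 + 3*x_2**2 - 3*x_1 + 2*x_2 + 3
  leading term x_1**2: no divisor's leading term divides it; move 2*x_1**2 to the remainder.
  leading term x_1*x_2: subtract (-1)·f_3 from 3*x_1*x_2 + 3*x_2**2 - 3*x_1 + 2*x_2 + 3 → -3*x_2**2 - 3*x_1 + 2*x_2 - 1
  leading term x_2**2: no divisor's leading term divides it; move -3*x_2**2 to the remainder.
  leading term x_1: no divisor's leading term divides it; move -3*x_1 to the remainder.
  leading term x_2: no divisor's leading term divides it; move 2*x_2 to the remainder.
  leading term 1: no divisor's leading term divides it; move -1 to the remainder.
  remainder 2*x_1**2 - 3*x_2**2 - 3*x_1 + 2*x_2 - 1 ≠ 0; add h_5 = 2*x_1**2 - 3*x_2**2 - 3*x_1 + 2*x_2 - 1 to the basis.

S(f_2,f_3): lcm = x_1**3*x_2. S = -2*x_1**2*x_2**2 + 3*x_1**2*x_2 + x_1**2 + x_1*x_2 - 2*x_2**2 + 3*x_2.
  leading term x_1**2*x_2**2: subtract (2*x_1)·f_1 from -2*x_1**2*x_2**2 + 3*x_1**2*x_2 + x_1**2 + x_1*x_2 - 2*x_2**2 + 3*x_2 → 2*x_1**2*x_2 - 3*x_1**2 + x_1*x_2 - 2*x_2**2 - 3*x_1 + 3*x_2
  leading term x_1**2*x_2: subtract (-3*x_1)·f_3 from 2*x_1**2*x_2 - 3*x_1**2 + x_1*x_2 - 2*x_2**2 - 3*x_1 + 3*x_2 → 3*x_1*x_2**2 - 3*x_1**2 + x_1*x_2 - 2*x_2**2 - x_1 + 3*x_2
  leading term x_1*x_2**2: subtract (-3)·f_1 from 3*x_1*x_2**2 - 3*x_1**2 + x_1*x_2 - 2*x_2**2 - x_1 + 3*x_2 → -3*x_1**2 - x_1*x_2 - 2*x_2**2 - 2*x_1 + 3*x_2 + 1
  leading term x_1**2: subtract (2)·h_5 from -3*x_1**2 - x_1*x_2 - 2*x_2**2 - 2*x_1 + 3*x_2 + 1 → -x_1*x_2 - 3*x_2**2 - 3*x_1 - x_2 + 3
  leading term x_1*x_2: subtract (-2)·f_3 from -x_1*x_2 - 3*x_2**2 - 3*x_1 - x_2 + 3 → -x_2**2 - 3*x_1 - x_2 + 2
  leading term x_2**2: no divisor's leading term divides it; move -x_2**2 to the remainder.
  leading term x_1: no divisor's leading term divides it; move -3*x_1 to the remainder.
  leading term x_2: no divisor's leading term divides it; move -x_2 to the remainder.
  leading term 1: no divisor's leading term divides it; move 2 to the remainder.
  remainder -x_2**2 - 3*x_1 - x_2 + 2 ≠ 0; add h_6 = -x_2**2 - 3*x_1 - x_2 + 2 to the basis.

S(f_3,h_4): lcm = x_1*x_2**3. S = 2*x_2**4 - x_1**3 + 2*x_1*x_2**2 - 3*x_1**2 + 3*x_1*x_2 - x_2**2 + 3*x_1.
  leading term x_2**4: subtract (x_2)·h_4 from 2*x_2**4 - x_1**3 + 2*x_1*x_2**2 - 3*x_1**2 + 3*x_1*x_2 - x_2**2 + 3*x_1 → -x_1**3 - 2*x_1**2*x_2 + 2*x_1*x_2**2 - 3*x_2**3 - 3*x_1**2 - 3*x_1*x_2 - 2*x_2**2 + 3*x_1 - x_2
  leading term x_1**3: subtract (-3)·f_2 from -x_1**3 - 2*x_1**2*x_2 + 2*x_1*x_2**2 - 3*x_2**3 - 3*x_1**2 - 3*x_1*x_2 - 2*x_2**2 + 3*x_1 - x_2 → -2*x_1**2*x_2 + 2*x_1*x_2**2 - 3*x_2**3 - 3*x_1*x_2 - 2*x_2**2 - 3*x_1 - 3*x_2 + 3
  leading term x_1**2*x_2: subtract (3*x_1)·f_3 from -2*x_1**2*x_2 + 2*x_1*x_2**2 - 3*x_2**3 - 3*x_1*x_2 - 2*x_2**2 - 3*x_1 - 3*x_2 + 3 → -x_1*x_2**2 - 3*x_2**3 - 3*x_1*x_2 - 2*x_2**2 + 2*x_1 - 3*x_2 + 3
  leading term x_1*x_2**2: subtract (1)·f_1 from -x_1*x_2**2 - 3*x_2**3 - 3*x_1*x_2 - 2*x_2**2 + 2*x_1 - 3*x_2 + 3 → -3*x_2**3 - 2*x_2**2 - 3*x_2 - 2
  leading term x_2**3: subtract (2)·h_4 from -3*x_2**3 - 2*x_2**2 - 3*x_2 - 2 → 3*x_1**2 - x_2**2 + 2*x_1 + 2*x_2 + 3
  leading term x_1**2: subtract (-2)·h_5 from 3*x_1**2 - x_2**2 + 2*x_1 + 2*x_2 + 3 → 3*x_1 - x_2 + 1
  leading term x_1: no divisor's leading term divides it; move 3*x_1 to the remainder.
  leading term x_2: no divisor's leading term divides it; move -x_2 to the remainder.
  leading term 1: no divisor's leading term divides it; move 1 to the remainder.
  remainder 3*x_1 - x_2 + 1 ≠ 0; add h_7 = 3*x_1 - x_2 + 1 to the basis.

S(f_2,h_5): lcm = x_1**3. S = -2*x_1*x_2**2 + x_1**2 - x_1*x_2 - 2*x_1 - 2*x_2 + 3.
  leading term x_1*x_2**2: subtract (2)·f_1 from -2*x_1*x_2**2 + x_1**2 - x_1*x_2 - 2*x_1 - 2*x_2 + 3 → x_1**2 - 2*x_1*x_2 + x_1 - 2*x_2
  leading term x_1**2: subtract (-3)·h_5 from x_1**2 - 2*x_1*x_2 + x_1 - 2*x_2 → -2*x_1*x_2 - 2*x_2**2 - x_1 - 3*x_2 - 3
  leading term x_1*x_2: subtract (3)·f_3 from -2*x_1*x_2 - 2*x_2**2 - x_1 - 3*x_2 - 3 → 2*x_2**2 - x_1 - 3*x_2 + 2
  leading term x_2**2: subtract (-2)·h_6 from 2*x_2**2 - x_1 - 3*x_2 + 2 → 2*x_2 - 1
  leading term x_2: no divisor's leading term divides it; move 2*x_2 to the remainder.
  leading term 1: no divisor's leading term divides it; move -1 to the remainder.
  remainder 2*x_2 - 1 ≠ 0; add h_8 = 2*x_2 - 1 to the basis.

The other S-polynomials (S(f_1,h_4), S(f_2,h_4), S(f_1,h_5), S(f_3,h_5), S(h_4,h_5), S(f_1,h_6), S(f_2,h_6), S(f_3,h_6), S(h_4,h_6), S(h_5,h_6), S(f_1,h_7), S(f_2,h_7), S(f_3,h_7), S(h_4,h_7), S(h_5,h_7), S(h_6,h_7), S(f_1,h_8), S(f_2,h_8), S(f_3,h_8), S(h_4,h_8), S(h_5,h_8), S(h_6,h_8), S(h_7,h_8)) all reduce to 0 modulo the current basis, so we have a Gröbner basis.
Inter-reduce: drop elements whose leading term is divisible by another's, tail-reduce, and make monic.
Reduced Gröbner basis: {x_1 - 1, x_2 + 3}.
Label its elements g_1 = x_1 - 1, g_2 = x_2 + 3.

Reduce p = -2*x_1*x_2 + 2*x_2**2 - 2*x_1 + x_2 + 2 modulo G:
  leading term x_1*x_2: subtract (-2*x_2)·g_1 from -2*x_1*x_2 + 2*x_2**2 - 2*x_1 + x_2 + 2 → 2*x_2**2 - 2*x_1 - x_2 + 2
  leading term x_2**2: subtract (2*x_2)·g_2 from 2*x_2**2 - 2*x_1 - x_2 + 2 → -2*x_1 + 2
  leading term x_1: subtract (-2)·g_1 from -2*x_1 + 2 → 0
  normal form = 0.
Since the normal form is 0, p ∈ I.

-2*x_1*x_2 + 2*x_2**2 - 2*x_1 + x_2 + 2 lies in I (it reduces to 0).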